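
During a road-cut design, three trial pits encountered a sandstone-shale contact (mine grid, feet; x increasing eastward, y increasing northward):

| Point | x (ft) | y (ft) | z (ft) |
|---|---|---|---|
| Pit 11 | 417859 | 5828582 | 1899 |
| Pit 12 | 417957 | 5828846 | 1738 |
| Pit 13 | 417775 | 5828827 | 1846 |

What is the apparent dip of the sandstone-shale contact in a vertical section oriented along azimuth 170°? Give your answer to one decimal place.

Let the plane be z = a·x + b·y + c.
Pit 12−Pit 11: 98a + 264b = −161;  Pit 13−Pit 11: −84a + 245b = −53.
Solving gives a = −0.55110, b = −0.40527.
Unit vector along 170° is (sin 170°, cos 170°) = (0.1736, -0.9848).
Slope in that direction = a·(0.1736) + b·(-0.9848) = 0.30342.
Apparent dip = arctan|0.30342| = 16.9° (true dip is 34.4°, so apparent ≤ true as expected).

16.9°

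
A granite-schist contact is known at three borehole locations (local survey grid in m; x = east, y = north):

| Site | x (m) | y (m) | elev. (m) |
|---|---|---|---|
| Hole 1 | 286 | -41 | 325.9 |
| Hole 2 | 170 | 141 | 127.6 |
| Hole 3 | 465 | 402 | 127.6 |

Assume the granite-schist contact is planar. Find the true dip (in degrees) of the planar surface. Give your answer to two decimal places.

42.93°

Let the plane be z = a·x + b·y + c.
Hole 2−Hole 1: −116a + 182b = −198.3;  Hole 3−Hole 1: 179a + 443b = −198.3.
Solving gives a = 0.61640, b = −0.69669.
Gradient magnitude |∇z| = √(a² + b²) = √(0.37994 + 0.48538) = 0.93023.
True dip = arctan(0.93023) = 42.93°, dipping toward NW (azimuth ≈ 318°).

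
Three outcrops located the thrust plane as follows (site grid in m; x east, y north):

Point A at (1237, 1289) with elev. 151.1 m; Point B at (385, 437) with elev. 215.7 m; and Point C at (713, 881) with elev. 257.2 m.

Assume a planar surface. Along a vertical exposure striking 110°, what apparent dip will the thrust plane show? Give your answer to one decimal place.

Two edge vectors: Point A→Point B = (-852, -852, 64.6), Point A→Point C = (-524, -408, 106.1).
Normal n = (Point A→Point B) × (Point A→Point C) = (-64040.4, 56546.8, -98832).
So ∂z/∂x = −n_x/n_z = −0.64797 and ∂z/∂y = −n_y/n_z = 0.57215.
Unit vector along 110° is (sin 110°, cos 110°) = (0.9397, -0.3420).
Slope in that direction = a·(0.9397) + b·(-0.3420) = −0.80458.
Apparent dip = arctan|0.80458| = 38.8° (true dip is 40.8°, so apparent ≤ true as expected).

38.8°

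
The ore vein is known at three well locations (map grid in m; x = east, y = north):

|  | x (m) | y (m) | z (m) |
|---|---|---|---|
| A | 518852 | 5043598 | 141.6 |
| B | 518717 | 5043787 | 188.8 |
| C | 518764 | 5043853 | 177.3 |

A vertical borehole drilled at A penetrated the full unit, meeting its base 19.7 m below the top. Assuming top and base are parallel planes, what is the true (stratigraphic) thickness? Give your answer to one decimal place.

Let the plane be z = a·x + b·y + c.
B−A: −135a + 189b = 47.2;  C−A: −88a + 255b = 35.7.
Solving gives a = −0.29723, b = 0.03742.
|∇z| = √(a²+b²) = 0.29958, so dip δ = arctan(0.29958) = 16.68°.
True thickness = vertical thickness × cos δ = 19.7 × cos 16.68° = 18.9 m.

18.9 m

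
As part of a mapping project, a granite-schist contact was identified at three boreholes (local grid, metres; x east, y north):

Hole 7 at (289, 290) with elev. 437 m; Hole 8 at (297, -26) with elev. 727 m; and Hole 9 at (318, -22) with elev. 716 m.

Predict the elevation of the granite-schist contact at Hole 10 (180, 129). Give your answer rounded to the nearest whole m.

Two edge vectors: Hole 7→Hole 8 = (8, -316, 290), Hole 7→Hole 9 = (29, -312, 279).
Normal n = (Hole 7→Hole 8) × (Hole 7→Hole 9) = (2316, 6178, 6668).
So ∂z/∂x = −n_x/n_z = −0.34733 and ∂z/∂y = −n_y/n_z = −0.92651.
Intercept c from Hole 7: 437 + 100.38 + 268.69 = 806.07.
At (180, 129): z = −62.5 − 119.5 + 806.07 = 624.0 m.

624 m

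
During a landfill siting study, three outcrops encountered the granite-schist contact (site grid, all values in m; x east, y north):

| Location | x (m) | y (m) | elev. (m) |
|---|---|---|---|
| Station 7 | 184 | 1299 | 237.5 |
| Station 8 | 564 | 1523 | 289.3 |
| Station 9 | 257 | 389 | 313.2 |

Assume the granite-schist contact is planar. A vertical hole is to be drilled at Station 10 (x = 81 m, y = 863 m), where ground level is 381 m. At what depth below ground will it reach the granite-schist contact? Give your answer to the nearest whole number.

Let the plane be z = a·x + b·y + c.
Station 8−Station 7: 380a + 224b = 51.8;  Station 9−Station 7: 73a − 910b = 75.7.
Solving gives a = 0.17698, b = −0.06899.
Then c = 237.5 − a·184 − b·1299 = 294.55.
At (81, 863): z_contact = 14.3 − 59.5 + 294.55 = 249.4 m.
Depth below ground = 381 − 249.4 = 132 m.

132 m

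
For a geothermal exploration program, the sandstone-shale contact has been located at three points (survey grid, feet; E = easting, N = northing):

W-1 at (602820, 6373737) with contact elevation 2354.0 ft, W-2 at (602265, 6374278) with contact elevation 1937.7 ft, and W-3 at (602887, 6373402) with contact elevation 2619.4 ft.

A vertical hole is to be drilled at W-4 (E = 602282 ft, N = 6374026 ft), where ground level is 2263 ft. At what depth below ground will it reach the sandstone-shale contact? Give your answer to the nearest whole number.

Let the plane be z = a·E + b·N + c.
W-2−W-1: −555a + 541b = −416.3;  W-3−W-1: 67a − 335b = 265.4.
Solving gives a = −0.02753177, b = −0.79774516.
Then c = 2354 − a·602820 − b·6373737 = 5103568.54.
At (602282, 6374026): z_contact = −16581.9 − 5084848.4 + 5103568.54 = 2138.3 ft.
Depth below ground = 2263 − 2138.3 = 125 ft.

125 ft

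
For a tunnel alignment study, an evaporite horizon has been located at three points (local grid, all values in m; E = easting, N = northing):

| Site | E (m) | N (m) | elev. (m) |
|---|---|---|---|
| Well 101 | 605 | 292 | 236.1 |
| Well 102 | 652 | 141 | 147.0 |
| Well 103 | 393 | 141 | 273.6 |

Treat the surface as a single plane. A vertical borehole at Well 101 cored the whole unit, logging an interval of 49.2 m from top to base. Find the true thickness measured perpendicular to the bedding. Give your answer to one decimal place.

41.1 m

Let the plane be z = a·E + b·N + c.
Well 102−Well 101: 47a − 151b = −89.1;  Well 103−Well 101: −212a − 151b = 37.5.
Solving gives a = −0.48880, b = 0.43792.
|∇z| = √(a²+b²) = 0.65628, so dip δ = arctan(0.65628) = 33.28°.
True thickness = vertical thickness × cos δ = 49.2 × cos 33.28° = 41.1 m.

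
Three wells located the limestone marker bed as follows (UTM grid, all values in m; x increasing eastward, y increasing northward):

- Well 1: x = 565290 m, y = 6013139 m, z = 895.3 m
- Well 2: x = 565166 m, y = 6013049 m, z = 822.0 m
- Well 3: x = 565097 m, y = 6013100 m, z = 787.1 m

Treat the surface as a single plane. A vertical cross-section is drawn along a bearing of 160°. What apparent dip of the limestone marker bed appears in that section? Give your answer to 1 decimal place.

7.6°

Let the plane be z = a·x + b·y + c.
Well 2−Well 1: −124a − 90b = −73.3;  Well 3−Well 1: −193a − 39b = −108.2.
Solving gives a = 0.54885, b = 0.05825.
Unit vector along 160° is (sin 160°, cos 160°) = (0.3420, -0.9397).
Slope in that direction = a·(0.3420) + b·(-0.9397) = 0.13298.
Apparent dip = arctan|0.13298| = 7.6° (true dip is 28.9°, so apparent ≤ true as expected).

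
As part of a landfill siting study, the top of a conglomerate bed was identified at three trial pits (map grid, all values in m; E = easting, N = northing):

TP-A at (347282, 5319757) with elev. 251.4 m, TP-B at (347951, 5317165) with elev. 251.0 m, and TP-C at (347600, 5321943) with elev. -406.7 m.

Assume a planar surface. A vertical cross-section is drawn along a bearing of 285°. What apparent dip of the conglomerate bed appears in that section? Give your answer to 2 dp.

33.87°

Let the plane be z = a·E + b·N + c.
TP-B−TP-A: 669a − 2592b = −0.4;  TP-C−TP-A: 318a + 2186b = −658.1.
Solving gives a = −0.74635, b = −0.19248.
Unit vector along 285° is (sin 285°, cos 285°) = (-0.9659, 0.2588).
Slope in that direction = a·(-0.9659) + b·(0.2588) = 0.67110.
Apparent dip = arctan|0.67110| = 33.87° (true dip is 37.6°, so apparent ≤ true as expected).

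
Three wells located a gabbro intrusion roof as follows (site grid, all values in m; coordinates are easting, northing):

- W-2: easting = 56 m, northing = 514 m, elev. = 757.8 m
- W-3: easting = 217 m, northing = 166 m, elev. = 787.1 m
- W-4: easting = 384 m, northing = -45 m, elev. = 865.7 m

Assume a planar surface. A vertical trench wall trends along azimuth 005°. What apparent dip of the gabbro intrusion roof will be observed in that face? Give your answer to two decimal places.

21.64°

Let the plane be z = a·easting + b·northing + c.
W-3−W-2: 161a − 348b = 29.3;  W-4−W-2: 328a − 559b = 107.9.
Solving gives a = 0.87681, b = 0.32145.
Unit vector along 005° is (sin 5°, cos 5°) = (0.0872, 0.9962).
Slope in that direction = a·(0.0872) + b·(0.9962) = 0.39665.
Apparent dip = arctan|0.39665| = 21.64° (true dip is 43.0°, so apparent ≤ true as expected).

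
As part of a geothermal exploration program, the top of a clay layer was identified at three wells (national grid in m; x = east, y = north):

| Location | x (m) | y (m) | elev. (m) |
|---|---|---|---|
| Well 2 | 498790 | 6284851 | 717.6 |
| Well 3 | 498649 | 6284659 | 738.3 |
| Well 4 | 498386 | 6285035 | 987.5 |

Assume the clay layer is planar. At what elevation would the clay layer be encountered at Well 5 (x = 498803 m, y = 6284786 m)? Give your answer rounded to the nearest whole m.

Let the plane be z = a·x + b·y + c.
Well 3−Well 2: −141a − 192b = 20.7;  Well 4−Well 2: −404a + 184b = 269.9.
Solving gives a = −0.53742175, b = 0.28685660.
Then c = 717.6 − a·498790 − b·6284851 = −1534072.77.
At (498803, 6284786): z = −268067.6 + 1802832.3 − 1534072.77 = 692.0 m.

692 m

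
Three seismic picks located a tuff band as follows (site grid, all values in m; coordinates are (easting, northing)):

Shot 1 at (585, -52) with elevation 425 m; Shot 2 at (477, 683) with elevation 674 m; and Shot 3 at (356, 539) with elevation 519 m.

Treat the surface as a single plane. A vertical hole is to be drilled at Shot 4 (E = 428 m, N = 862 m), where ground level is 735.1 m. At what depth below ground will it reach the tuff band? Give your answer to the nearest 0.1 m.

Two edge vectors: Shot 1→Shot 2 = (-108, 735, 249), Shot 1→Shot 3 = (-229, 591, 94).
Normal n = (Shot 1→Shot 2) × (Shot 1→Shot 3) = (-78069, -46869, 104487).
So ∂z/∂E = −n_x/n_z = 0.74716 and ∂z/∂N = −n_y/n_z = 0.44856.
Intercept c from Shot 1: 425 − 437.09 + 23.33 = 11.23.
At (428, 862): z_contact = 319.79 + 386.66 + 11.23 = 717.68 m.
Depth below ground = 735.1 − 717.68 = 17.4 m.

17.4 m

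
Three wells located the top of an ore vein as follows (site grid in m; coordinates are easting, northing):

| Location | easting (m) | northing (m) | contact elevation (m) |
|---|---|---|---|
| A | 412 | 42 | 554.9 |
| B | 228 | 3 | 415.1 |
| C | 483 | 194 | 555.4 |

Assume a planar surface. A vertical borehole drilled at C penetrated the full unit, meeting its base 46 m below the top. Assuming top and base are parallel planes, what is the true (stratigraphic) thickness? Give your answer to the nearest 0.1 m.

Two edge vectors: A→B = (-184, -39, -139.8), A→C = (71, 152, 0.5).
Normal n = (A→B) × (A→C) = (21230.1, -9833.8, -25199).
So ∂z/∂easting = −n_x/n_z = 0.84250 and ∂z/∂northing = −n_y/n_z = −0.39025.
|∇z| = √(a²+b²) = 0.92849, so dip δ = arctan(0.92849) = 42.88°.
True thickness = vertical thickness × cos δ = 46 × cos 42.88° = 33.7 m.

33.7 m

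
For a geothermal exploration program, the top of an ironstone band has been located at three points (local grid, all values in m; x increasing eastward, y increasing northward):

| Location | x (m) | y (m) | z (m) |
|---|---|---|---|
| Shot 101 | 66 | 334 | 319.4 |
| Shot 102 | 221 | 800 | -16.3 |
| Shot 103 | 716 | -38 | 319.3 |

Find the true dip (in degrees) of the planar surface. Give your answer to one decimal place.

Let the plane be z = a·x + b·y + c.
Shot 102−Shot 101: 155a + 466b = −335.7;  Shot 103−Shot 101: 650a − 372b = −0.1.
Solving gives a = −0.34648, b = −0.60514.
Gradient magnitude |∇z| = √(a² + b²) = √(0.12005 + 0.36620) = 0.69731.
True dip = arctan(0.69731) = 34.9°, dipping toward NNE (azimuth ≈ 030°).

34.9°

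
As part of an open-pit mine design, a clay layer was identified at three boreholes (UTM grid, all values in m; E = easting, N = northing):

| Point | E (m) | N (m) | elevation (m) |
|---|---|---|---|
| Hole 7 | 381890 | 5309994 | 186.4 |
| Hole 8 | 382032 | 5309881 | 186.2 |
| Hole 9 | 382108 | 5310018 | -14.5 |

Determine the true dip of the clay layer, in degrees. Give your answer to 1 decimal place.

Two edge vectors: Hole 7→Hole 8 = (142, -113, -0.2), Hole 7→Hole 9 = (218, 24, -200.9).
Normal n = (Hole 7→Hole 8) × (Hole 7→Hole 9) = (22706.5, 28484.2, 28042).
So ∂z/∂E = −n_x/n_z = −0.80973 and ∂z/∂N = −n_y/n_z = −1.01577.
Gradient magnitude |∇z| = √(a² + b²) = √(0.65567 + 1.03179) = 1.29902.
True dip = arctan(1.29902) = 52.4°, dipping toward NE (azimuth ≈ 039°).

52.4°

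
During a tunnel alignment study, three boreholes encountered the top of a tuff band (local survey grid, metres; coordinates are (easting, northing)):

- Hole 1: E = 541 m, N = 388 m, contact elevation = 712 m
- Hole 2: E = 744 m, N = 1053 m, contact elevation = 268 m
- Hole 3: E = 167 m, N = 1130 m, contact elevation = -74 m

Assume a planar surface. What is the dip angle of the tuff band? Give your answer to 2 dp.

Two edge vectors: Hole 1→Hole 2 = (203, 665, -444), Hole 1→Hole 3 = (-374, 742, -786).
Normal n = (Hole 1→Hole 2) × (Hole 1→Hole 3) = (-193242, 325614, 399336).
So ∂z/∂E = −n_x/n_z = 0.48391 and ∂z/∂N = −n_y/n_z = −0.81539.
Gradient magnitude |∇z| = √(a² + b²) = √(0.23417 + 0.66486) = 0.94817.
True dip = arctan(0.94817) = 43.48°, dipping toward NNW (azimuth ≈ 329°).

43.48°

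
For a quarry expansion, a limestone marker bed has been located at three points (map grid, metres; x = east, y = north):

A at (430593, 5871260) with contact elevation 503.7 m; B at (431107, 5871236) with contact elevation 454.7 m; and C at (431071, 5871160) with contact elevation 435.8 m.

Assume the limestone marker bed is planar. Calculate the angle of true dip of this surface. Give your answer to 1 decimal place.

Let the plane be z = a·x + b·y + c.
B−A: 514a − 24b = −49;  C−A: 478a − 100b = −67.9.
Solving gives a = −0.08191, b = 0.28748.
Gradient magnitude |∇z| = √(a² + b²) = √(0.00671 + 0.08265) = 0.29892.
True dip = arctan(0.29892) = 16.6°, dipping toward SSE (azimuth ≈ 164°).

16.6°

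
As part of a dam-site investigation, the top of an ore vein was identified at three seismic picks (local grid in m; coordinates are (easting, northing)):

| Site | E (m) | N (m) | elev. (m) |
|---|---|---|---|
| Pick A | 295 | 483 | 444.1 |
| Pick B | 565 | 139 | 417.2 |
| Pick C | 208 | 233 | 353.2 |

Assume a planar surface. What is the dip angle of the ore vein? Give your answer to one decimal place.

Let the plane be z = a·E + b·N + c.
Pick B−Pick A: 270a − 344b = −26.9;  Pick C−Pick A: −87a − 250b = −90.9.
Solving gives a = 0.25193, b = 0.27593.
Gradient magnitude |∇z| = √(a² + b²) = √(0.06347 + 0.07614) = 0.37364.
True dip = arctan(0.37364) = 20.5°, dipping toward SW (azimuth ≈ 222°).

20.5°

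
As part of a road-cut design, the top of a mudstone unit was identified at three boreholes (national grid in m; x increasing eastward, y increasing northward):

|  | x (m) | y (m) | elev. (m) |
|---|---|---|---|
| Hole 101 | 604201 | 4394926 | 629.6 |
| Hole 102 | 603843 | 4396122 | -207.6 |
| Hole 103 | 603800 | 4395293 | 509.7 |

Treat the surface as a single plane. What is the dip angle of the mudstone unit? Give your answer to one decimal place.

43.9°

Two edge vectors: Hole 101→Hole 102 = (-358, 1196, -837.2), Hole 101→Hole 103 = (-401, 367, -119.9).
Normal n = (Hole 101→Hole 102) × (Hole 101→Hole 103) = (163852, 292793, 348210).
So ∂z/∂x = −n_x/n_z = −0.47056 and ∂z/∂y = −n_y/n_z = −0.84085.
Gradient magnitude |∇z| = √(a² + b²) = √(0.22142 + 0.70703) = 0.96356.
True dip = arctan(0.96356) = 43.9°, dipping toward NNE (azimuth ≈ 029°).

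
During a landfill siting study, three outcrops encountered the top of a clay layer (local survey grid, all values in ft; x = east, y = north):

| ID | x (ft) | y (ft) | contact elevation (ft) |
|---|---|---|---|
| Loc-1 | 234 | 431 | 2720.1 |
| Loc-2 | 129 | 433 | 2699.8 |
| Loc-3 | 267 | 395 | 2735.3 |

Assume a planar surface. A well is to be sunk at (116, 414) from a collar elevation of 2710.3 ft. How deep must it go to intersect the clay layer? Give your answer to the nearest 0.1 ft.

Two edge vectors: Loc-1→Loc-2 = (-105, 2, -20.3), Loc-1→Loc-3 = (33, -36, 15.2).
Normal n = (Loc-1→Loc-2) × (Loc-1→Loc-3) = (-700.4, 926.1, 3714).
So ∂z/∂x = −n_x/n_z = 0.18858 and ∂z/∂y = −n_y/n_z = −0.24935.
Intercept c from Loc-1: 2720.1 − 44.13 + 107.47 = 2783.44.
At (116, 414): z_contact = 21.88 − 103.23 + 2783.44 = 2702.09 ft.
Depth below ground = 2710.3 − 2702.09 = 8.2 ft.

8.2 ft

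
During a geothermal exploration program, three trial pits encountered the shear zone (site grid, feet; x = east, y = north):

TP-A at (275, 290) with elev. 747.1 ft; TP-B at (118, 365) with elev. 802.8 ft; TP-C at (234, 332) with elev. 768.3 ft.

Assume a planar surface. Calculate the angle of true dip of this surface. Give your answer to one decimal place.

Let the plane be z = a·x + b·y + c.
TP-B−TP-A: −157a + 75b = 55.7;  TP-C−TP-A: −41a + 42b = 21.2.
Solving gives a = −0.21296, b = 0.29687.
Gradient magnitude |∇z| = √(a² + b²) = √(0.04535 + 0.08813) = 0.36536.
True dip = arctan(0.36536) = 20.1°, dipping toward SE (azimuth ≈ 144°).

20.1°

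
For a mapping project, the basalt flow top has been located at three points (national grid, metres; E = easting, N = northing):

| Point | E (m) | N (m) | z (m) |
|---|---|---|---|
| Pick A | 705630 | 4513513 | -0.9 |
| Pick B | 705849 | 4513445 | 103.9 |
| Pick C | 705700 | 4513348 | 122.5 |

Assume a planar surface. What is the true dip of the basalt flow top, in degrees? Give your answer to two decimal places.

Two edge vectors: Pick A→Pick B = (219, -68, 104.8), Pick A→Pick C = (70, -165, 123.4).
Normal n = (Pick A→Pick B) × (Pick A→Pick C) = (8900.8, -19688.6, -31375).
So ∂z/∂E = −n_x/n_z = 0.28369 and ∂z/∂N = −n_y/n_z = −0.62753.
Gradient magnitude |∇z| = √(a² + b²) = √(0.08048 + 0.39379) = 0.68867.
True dip = arctan(0.68867) = 34.55°, dipping toward NNW (azimuth ≈ 336°).

34.55°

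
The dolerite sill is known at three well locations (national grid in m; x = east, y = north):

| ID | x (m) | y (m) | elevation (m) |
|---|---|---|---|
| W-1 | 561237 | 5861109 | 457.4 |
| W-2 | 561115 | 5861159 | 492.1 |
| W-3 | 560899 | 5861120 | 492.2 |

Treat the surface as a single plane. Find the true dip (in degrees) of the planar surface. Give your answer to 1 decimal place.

26.1°

Two edge vectors: W-1→W-2 = (-122, 50, 34.7), W-1→W-3 = (-338, 11, 34.8).
Normal n = (W-1→W-2) × (W-1→W-3) = (1358.3, -7483, 15558).
So ∂z/∂x = −n_x/n_z = −0.08731 and ∂z/∂y = −n_y/n_z = 0.48097.
Gradient magnitude |∇z| = √(a² + b²) = √(0.00762 + 0.23134) = 0.48883.
True dip = arctan(0.48883) = 26.1°, dipping toward S (azimuth ≈ 170°).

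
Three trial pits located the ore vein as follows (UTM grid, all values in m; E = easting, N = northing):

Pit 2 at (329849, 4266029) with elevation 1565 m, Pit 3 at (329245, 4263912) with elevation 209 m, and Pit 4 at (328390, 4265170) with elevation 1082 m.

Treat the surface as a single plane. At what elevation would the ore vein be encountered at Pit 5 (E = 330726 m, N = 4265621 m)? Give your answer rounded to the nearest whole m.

Let the plane be z = a·E + b·N + c.
Pit 3−Pit 2: −604a − 2117b = −1356;  Pit 4−Pit 2: −1459a − 859b = −483.
Solving gives a = −0.05536979, b = 0.65632657.
Then c = 1565 − a·329849 − b·4266029 = −2780079.52.
At (330726, 4265621): z = −18312.2 + 2799640.4 − 2780079.52 = 1248.7 m.

1249 m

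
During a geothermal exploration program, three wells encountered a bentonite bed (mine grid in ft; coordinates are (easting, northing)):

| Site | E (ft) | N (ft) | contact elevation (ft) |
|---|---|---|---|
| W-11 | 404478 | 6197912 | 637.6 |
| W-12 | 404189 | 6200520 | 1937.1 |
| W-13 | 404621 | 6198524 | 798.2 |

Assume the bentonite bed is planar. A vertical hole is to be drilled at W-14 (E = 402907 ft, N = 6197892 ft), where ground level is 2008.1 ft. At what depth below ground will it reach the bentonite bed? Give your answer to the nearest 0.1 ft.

303.3 ft

Let the plane be z = a·E + b·N + c.
W-12−W-11: −289a + 2608b = 1299.5;  W-13−W-11: 143a + 612b = 160.6.
Solving gives a = −0.684687129, b = 0.422402385.
Then c = 637.6 − a·404478 − b·6197912 = −2340434.33.
At (402907, 6197892): z_contact = −275865.24 + 2618004.36 − 2340434.33 = 1704.80 ft.
Depth below ground = 2008.1 − 1704.80 = 303.3 ft.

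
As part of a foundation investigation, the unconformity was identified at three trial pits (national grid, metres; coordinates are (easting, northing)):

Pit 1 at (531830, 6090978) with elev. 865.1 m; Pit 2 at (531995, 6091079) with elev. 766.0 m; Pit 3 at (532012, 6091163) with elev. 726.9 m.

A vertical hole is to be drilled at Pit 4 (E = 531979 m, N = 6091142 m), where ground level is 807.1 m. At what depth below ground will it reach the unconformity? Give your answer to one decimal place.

60.1 m

Let the plane be z = a·E + b·N + c.
Pit 2−Pit 1: 165a + 101b = −99.1;  Pit 3−Pit 1: 182a + 185b = −138.2.
Solving gives a = −0.360314585, b = −0.392555382.
Then c = 865.1 − a·531830 − b·6090978 = 2583537.40.
At (531979, 6091142): z_contact = −191679.79 − 2391110.57 + 2583537.40 = 747.03 m.
Depth below ground = 807.1 − 747.03 = 60.1 m.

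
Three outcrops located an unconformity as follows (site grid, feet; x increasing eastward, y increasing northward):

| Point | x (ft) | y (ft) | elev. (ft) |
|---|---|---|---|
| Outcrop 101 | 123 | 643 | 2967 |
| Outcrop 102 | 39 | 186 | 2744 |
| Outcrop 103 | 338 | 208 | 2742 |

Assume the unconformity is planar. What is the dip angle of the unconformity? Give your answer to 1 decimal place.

Let the plane be z = a·x + b·y + c.
Outcrop 102−Outcrop 101: −84a − 457b = −223;  Outcrop 103−Outcrop 101: 215a − 435b = −225.
Solving gives a = −0.04318, b = 0.49590.
Gradient magnitude |∇z| = √(a² + b²) = √(0.00186 + 0.24592) = 0.49778.
True dip = arctan(0.49778) = 26.5°, dipping toward S (azimuth ≈ 175°).

26.5°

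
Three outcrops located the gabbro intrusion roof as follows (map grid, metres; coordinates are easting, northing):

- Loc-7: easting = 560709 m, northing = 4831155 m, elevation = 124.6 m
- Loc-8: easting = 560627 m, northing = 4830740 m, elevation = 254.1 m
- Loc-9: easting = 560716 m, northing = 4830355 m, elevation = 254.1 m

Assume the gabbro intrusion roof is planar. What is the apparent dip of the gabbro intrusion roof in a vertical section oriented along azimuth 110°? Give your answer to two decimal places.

Let the plane be z = a·easting + b·northing + c.
Loc-8−Loc-7: −82a − 415b = 129.5;  Loc-9−Loc-7: 7a − 800b = 129.5.
Solving gives a = −0.72779, b = −0.16824.
Unit vector along 110° is (sin 110°, cos 110°) = (0.9397, -0.3420).
Slope in that direction = a·(0.9397) + b·(-0.3420) = −0.62636.
Apparent dip = arctan|0.62636| = 32.06° (true dip is 36.8°, so apparent ≤ true as expected).

32.06°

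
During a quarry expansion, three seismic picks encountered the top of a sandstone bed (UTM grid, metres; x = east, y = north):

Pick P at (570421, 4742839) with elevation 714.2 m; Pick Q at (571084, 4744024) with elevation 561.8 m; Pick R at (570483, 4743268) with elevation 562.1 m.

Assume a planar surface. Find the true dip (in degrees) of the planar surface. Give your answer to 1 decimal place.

Two edge vectors: Pick P→Pick Q = (663, 1185, -152.4), Pick P→Pick R = (62, 429, -152.1).
Normal n = (Pick P→Pick Q) × (Pick P→Pick R) = (-114858.9, 91393.5, 210957).
So ∂z/∂x = −n_x/n_z = 0.54447 and ∂z/∂y = −n_y/n_z = −0.43323.
Gradient magnitude |∇z| = √(a² + b²) = √(0.29644 + 0.18769) = 0.69580.
True dip = arctan(0.69580) = 34.8°, dipping toward NW (azimuth ≈ 309°).

34.8°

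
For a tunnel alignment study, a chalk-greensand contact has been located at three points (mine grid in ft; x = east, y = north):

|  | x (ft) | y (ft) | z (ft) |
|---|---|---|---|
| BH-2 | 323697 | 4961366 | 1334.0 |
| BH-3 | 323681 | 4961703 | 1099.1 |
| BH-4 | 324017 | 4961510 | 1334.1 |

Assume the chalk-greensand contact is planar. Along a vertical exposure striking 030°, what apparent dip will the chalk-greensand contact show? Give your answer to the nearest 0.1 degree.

23.6°

Let the plane be z = a·x + b·y + c.
BH-3−BH-2: −16a + 337b = −234.9;  BH-4−BH-2: 320a + 144b = 0.1.
Solving gives a = 0.30741, b = −0.68244.
Unit vector along 030° is (sin 30°, cos 30°) = (0.5000, 0.8660).
Slope in that direction = a·(0.5000) + b·(0.8660) = −0.43730.
Apparent dip = arctan|0.43730| = 23.6° (true dip is 36.8°, so apparent ≤ true as expected).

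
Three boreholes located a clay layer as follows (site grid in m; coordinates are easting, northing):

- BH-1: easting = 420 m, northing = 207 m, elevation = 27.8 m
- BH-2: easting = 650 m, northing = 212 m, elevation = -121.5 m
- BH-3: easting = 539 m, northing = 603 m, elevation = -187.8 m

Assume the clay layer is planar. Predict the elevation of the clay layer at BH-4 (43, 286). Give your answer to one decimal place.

Let the plane be z = a·easting + b·northing + c.
BH-2−BH-1: 230a + 5b = −149.3;  BH-3−BH-1: 119a + 396b = −215.6.
Solving gives a = −0.64149, b = −0.35167.
Then c = 27.8 − a·420 − b·207 = 370.02.
At (43, 286): z = −27.6 − 100.6 + 370.02 = 241.9 m.

241.9 m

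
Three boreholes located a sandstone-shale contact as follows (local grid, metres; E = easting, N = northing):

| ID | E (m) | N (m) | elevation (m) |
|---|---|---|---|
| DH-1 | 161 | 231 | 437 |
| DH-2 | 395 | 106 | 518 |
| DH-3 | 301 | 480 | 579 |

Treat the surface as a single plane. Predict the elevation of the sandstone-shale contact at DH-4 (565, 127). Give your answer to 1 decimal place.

Two edge vectors: DH-1→DH-2 = (234, -125, 81), DH-1→DH-3 = (140, 249, 142).
Normal n = (DH-1→DH-2) × (DH-1→DH-3) = (-37919, -21888, 75766).
So ∂z/∂E = −n_x/n_z = 0.50048 and ∂z/∂N = −n_y/n_z = 0.28889.
Intercept c from DH-1: 437 − 80.58 − 66.73 = 289.69.
At (565, 127): z = 282.8 + 36.7 + 289.69 = 609.1 m.

609.1 m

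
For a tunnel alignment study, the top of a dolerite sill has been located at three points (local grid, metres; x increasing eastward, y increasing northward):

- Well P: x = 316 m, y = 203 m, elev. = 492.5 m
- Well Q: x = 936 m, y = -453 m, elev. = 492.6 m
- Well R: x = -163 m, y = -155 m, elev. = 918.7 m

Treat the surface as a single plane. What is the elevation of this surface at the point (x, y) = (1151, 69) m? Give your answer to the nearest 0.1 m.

123.2 m

Let the plane be z = a·x + b·y + c.
Well Q−Well P: 620a − 656b = 0.1;  Well R−Well P: −479a − 358b = 426.2.
Solving gives a = −0.521372, b = −0.492913.
Then c = 492.5 − a·316 − b·203 = 757.31.
At (1151, 69): z = −600.1 − 34.0 + 757.31 = 123.2 m.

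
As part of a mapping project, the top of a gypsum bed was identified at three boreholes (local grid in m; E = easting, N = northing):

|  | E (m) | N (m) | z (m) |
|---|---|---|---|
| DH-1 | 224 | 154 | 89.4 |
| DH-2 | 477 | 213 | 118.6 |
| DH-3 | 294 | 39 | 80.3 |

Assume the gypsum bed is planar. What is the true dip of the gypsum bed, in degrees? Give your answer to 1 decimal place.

8.9°

Two edge vectors: DH-1→DH-2 = (253, 59, 29.2), DH-1→DH-3 = (70, -115, -9.1).
Normal n = (DH-1→DH-2) × (DH-1→DH-3) = (2821.1, 4346.3, -33225).
So ∂z/∂E = −n_x/n_z = 0.08491 and ∂z/∂N = −n_y/n_z = 0.13081.
Gradient magnitude |∇z| = √(a² + b²) = √(0.00721 + 0.01711) = 0.15595.
True dip = arctan(0.15595) = 8.9°, dipping toward SSW (azimuth ≈ 213°).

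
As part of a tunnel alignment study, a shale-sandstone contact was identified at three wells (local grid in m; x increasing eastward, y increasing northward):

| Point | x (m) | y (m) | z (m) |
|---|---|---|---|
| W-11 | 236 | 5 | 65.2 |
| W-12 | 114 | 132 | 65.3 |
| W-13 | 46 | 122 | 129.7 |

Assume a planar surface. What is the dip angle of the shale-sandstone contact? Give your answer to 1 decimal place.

Let the plane be z = a·x + b·y + c.
W-12−W-11: −122a + 127b = 0.1;  W-13−W-11: −190a + 117b = 64.5.
Solving gives a = −0.82993, b = −0.79647.
Gradient magnitude |∇z| = √(a² + b²) = √(0.68879 + 0.63436) = 1.15028.
True dip = arctan(1.15028) = 49.0°, dipping toward NE (azimuth ≈ 046°).

49.0°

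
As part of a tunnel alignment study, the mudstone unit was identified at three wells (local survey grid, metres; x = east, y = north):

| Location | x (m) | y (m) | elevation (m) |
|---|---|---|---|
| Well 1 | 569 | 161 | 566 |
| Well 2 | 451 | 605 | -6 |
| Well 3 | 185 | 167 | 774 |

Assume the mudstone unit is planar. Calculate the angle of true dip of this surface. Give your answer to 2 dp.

57.09°

Let the plane be z = a·x + b·y + c.
Well 2−Well 1: −118a + 444b = −572;  Well 3−Well 1: −384a + 6b = 208.
Solving gives a = −0.56414, b = −1.43822.
Gradient magnitude |∇z| = √(a² + b²) = √(0.31825 + 2.06847) = 1.54490.
True dip = arctan(1.54490) = 57.09°, dipping toward NNE (azimuth ≈ 021°).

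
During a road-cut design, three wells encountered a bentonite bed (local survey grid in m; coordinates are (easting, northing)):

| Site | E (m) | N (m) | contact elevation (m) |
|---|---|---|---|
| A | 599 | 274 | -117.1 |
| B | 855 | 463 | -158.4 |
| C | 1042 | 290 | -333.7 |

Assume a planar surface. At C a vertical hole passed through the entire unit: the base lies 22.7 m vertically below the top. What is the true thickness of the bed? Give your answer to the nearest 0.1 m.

Let the plane be z = a·E + b·N + c.
B−A: 256a + 189b = −41.3;  C−A: 443a + 16b = −216.6.
Solving gives a = −0.50579, b = 0.46657.
|∇z| = √(a²+b²) = 0.68812, so dip δ = arctan(0.68812) = 34.53°.
True thickness = vertical thickness × cos δ = 22.7 × cos 34.53° = 18.7 m.

18.7 m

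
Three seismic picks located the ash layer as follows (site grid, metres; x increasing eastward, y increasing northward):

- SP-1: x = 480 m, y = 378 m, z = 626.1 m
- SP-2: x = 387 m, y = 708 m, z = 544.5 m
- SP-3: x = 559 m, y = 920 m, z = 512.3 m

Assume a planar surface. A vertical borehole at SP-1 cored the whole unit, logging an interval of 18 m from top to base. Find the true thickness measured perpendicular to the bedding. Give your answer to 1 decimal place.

Two edge vectors: SP-1→SP-2 = (-93, 330, -81.6), SP-1→SP-3 = (79, 542, -113.8).
Normal n = (SP-1→SP-2) × (SP-1→SP-3) = (6673.2, -17029.8, -76476).
So ∂z/∂x = −n_x/n_z = 0.08726 and ∂z/∂y = −n_y/n_z = −0.22268.
|∇z| = √(a²+b²) = 0.23917, so dip δ = arctan(0.23917) = 13.45°.
True thickness = vertical thickness × cos δ = 18 × cos 13.45° = 17.5 m.

17.5 m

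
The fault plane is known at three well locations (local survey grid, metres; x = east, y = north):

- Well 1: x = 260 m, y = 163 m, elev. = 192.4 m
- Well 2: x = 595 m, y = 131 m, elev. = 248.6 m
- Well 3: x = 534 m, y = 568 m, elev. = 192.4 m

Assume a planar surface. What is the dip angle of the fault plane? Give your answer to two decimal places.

Two edge vectors: Well 1→Well 2 = (335, -32, 56.2), Well 1→Well 3 = (274, 405, 0).
Normal n = (Well 1→Well 2) × (Well 1→Well 3) = (-22761, 15398.8, 144443).
So ∂z/∂x = −n_x/n_z = 0.15758 and ∂z/∂y = −n_y/n_z = −0.10661.
Gradient magnitude |∇z| = √(a² + b²) = √(0.02483 + 0.01137) = 0.19025.
True dip = arctan(0.19025) = 10.77°, dipping toward NW (azimuth ≈ 304°).

10.77°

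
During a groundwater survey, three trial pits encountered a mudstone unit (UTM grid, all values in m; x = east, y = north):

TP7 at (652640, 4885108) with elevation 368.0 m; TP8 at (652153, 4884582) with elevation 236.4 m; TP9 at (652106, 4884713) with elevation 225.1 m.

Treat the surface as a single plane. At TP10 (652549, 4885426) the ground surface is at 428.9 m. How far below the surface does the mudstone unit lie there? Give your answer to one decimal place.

82.3 m

Let the plane be z = a·x + b·y + c.
TP8−TP7: −487a − 526b = −131.6;  TP9−TP7: −534a − 395b = −142.9.
Solving gives a = 0.261903094, b = 0.007705690.
Then c = 368 − a·652640 − b·4885108 = −208203.56.
At (652549, 4885426): z_contact = 170904.60 + 37645.58 − 208203.56 = 346.62 m.
Depth below ground = 428.9 − 346.62 = 82.3 m.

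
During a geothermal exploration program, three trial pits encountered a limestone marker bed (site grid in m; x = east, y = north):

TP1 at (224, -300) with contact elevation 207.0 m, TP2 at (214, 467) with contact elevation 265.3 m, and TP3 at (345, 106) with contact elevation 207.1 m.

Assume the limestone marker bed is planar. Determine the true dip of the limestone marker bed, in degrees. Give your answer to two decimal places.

Two edge vectors: TP1→TP2 = (-10, 767, 58.3), TP1→TP3 = (121, 406, 0.1).
Normal n = (TP1→TP2) × (TP1→TP3) = (-23593.1, 7055.3, -96867).
So ∂z/∂x = −n_x/n_z = −0.24356 and ∂z/∂y = −n_y/n_z = 0.07283.
Gradient magnitude |∇z| = √(a² + b²) = √(0.05932 + 0.00530) = 0.25422.
True dip = arctan(0.25422) = 14.26°, dipping toward ESE (azimuth ≈ 107°).

14.26°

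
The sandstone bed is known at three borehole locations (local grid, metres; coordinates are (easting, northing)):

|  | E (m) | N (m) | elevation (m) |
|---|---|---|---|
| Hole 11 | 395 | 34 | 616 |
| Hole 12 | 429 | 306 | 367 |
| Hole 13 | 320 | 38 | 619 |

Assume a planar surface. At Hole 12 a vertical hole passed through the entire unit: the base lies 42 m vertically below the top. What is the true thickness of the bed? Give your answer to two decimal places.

31.08 m

Let the plane be z = a·E + b·N + c.
Hole 12−Hole 11: 34a + 272b = −249;  Hole 13−Hole 11: −75a + 4b = 3.
Solving gives a = −0.08824, b = −0.90441.
|∇z| = √(a²+b²) = 0.90871, so dip δ = arctan(0.90871) = 42.26°.
True thickness = vertical thickness × cos δ = 42 × cos 42.26° = 31.08 m.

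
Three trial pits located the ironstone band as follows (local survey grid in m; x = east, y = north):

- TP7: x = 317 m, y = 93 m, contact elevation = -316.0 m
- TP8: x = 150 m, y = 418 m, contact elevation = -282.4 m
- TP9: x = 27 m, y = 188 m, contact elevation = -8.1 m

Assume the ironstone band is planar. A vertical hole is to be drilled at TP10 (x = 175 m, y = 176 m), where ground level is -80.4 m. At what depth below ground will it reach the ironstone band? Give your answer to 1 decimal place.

104.2 m

Let the plane be z = a·x + b·y + c.
TP8−TP7: −167a + 325b = 33.6;  TP9−TP7: −290a + 95b = 307.9.
Solving gives a = −1.23589, b = −0.53167.
Then c = -316 − a·317 − b·93 = 125.22.
At (175, 176): z_contact = −216.28 − 93.57 + 125.22 = -184.63 m.
Depth below ground = -80.4 − (-184.63) = 104.2 m.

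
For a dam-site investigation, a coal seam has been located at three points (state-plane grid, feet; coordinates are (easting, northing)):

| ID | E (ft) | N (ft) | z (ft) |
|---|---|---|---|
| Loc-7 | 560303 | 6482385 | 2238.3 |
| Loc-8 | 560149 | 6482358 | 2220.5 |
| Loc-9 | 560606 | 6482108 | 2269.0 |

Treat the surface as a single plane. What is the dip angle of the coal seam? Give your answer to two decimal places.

6.51°

Two edge vectors: Loc-7→Loc-8 = (-154, -27, -17.8), Loc-7→Loc-9 = (303, -277, 30.7).
Normal n = (Loc-7→Loc-8) × (Loc-7→Loc-9) = (-5759.5, -665.6, 50839).
So ∂z/∂E = −n_x/n_z = 0.11329 and ∂z/∂N = −n_y/n_z = 0.01309.
Gradient magnitude |∇z| = √(a² + b²) = √(0.01283 + 0.00017) = 0.11404.
True dip = arctan(0.11404) = 6.51°, dipping toward W (azimuth ≈ 263°).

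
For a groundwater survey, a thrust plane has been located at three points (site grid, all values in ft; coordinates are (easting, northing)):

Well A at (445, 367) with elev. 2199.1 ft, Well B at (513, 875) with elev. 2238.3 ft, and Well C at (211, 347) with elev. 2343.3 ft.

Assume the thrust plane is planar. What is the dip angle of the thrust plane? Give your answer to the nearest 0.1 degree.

Let the plane be z = a·E + b·N + c.
Well B−Well A: 68a + 508b = 39.2;  Well C−Well A: −234a − 20b = 144.2.
Solving gives a = −0.63004, b = 0.16150.
Gradient magnitude |∇z| = √(a² + b²) = √(0.39695 + 0.02608) = 0.65041.
True dip = arctan(0.65041) = 33.0°, dipping toward ESE (azimuth ≈ 104°).

33.0°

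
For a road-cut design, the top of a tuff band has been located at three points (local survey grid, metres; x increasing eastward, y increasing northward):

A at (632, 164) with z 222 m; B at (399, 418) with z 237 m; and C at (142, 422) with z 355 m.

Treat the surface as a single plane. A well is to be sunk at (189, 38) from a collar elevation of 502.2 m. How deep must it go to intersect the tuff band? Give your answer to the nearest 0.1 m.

Two edge vectors: A→B = (-233, 254, 15), A→C = (-490, 258, 133).
Normal n = (A→B) × (A→C) = (29912, 23639, 64346).
So ∂z/∂x = −n_x/n_z = −0.46486 and ∂z/∂y = −n_y/n_z = −0.36737.
Intercept c from A: 222 + 293.79 + 60.25 = 576.04.
At (189, 38): z_contact = −87.86 − 13.96 + 576.04 = 474.22 m.
Depth below ground = 502.2 − 474.22 = 28.0 m.

28.0 m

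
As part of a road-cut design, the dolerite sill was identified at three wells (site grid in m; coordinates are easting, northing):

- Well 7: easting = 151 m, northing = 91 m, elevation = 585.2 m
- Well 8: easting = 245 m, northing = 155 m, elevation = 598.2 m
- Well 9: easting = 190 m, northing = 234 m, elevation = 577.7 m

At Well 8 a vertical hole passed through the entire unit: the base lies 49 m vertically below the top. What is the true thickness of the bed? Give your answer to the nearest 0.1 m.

Let the plane be z = a·easting + b·northing + c.
Well 8−Well 7: 94a + 64b = 13;  Well 9−Well 7: 39a + 143b = −7.5.
Solving gives a = 0.21369, b = −0.11073.
|∇z| = √(a²+b²) = 0.24067, so dip δ = arctan(0.24067) = 13.53°.
True thickness = vertical thickness × cos δ = 49 × cos 13.53° = 47.6 m.

47.6 m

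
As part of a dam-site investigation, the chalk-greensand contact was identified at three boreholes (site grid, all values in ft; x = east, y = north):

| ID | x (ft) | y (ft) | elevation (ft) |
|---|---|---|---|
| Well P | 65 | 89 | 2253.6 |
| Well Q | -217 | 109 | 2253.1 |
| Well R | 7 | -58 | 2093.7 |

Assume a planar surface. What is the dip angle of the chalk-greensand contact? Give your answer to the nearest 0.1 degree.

46.7°

Two edge vectors: Well P→Well Q = (-282, 20, -0.5), Well P→Well R = (-58, -147, -159.9).
Normal n = (Well P→Well Q) × (Well P→Well R) = (-3271.5, -45062.8, 42614).
So ∂z/∂x = −n_x/n_z = 0.07677 and ∂z/∂y = −n_y/n_z = 1.05746.
Gradient magnitude |∇z| = √(a² + b²) = √(0.00589 + 1.11823) = 1.06025.
True dip = arctan(1.06025) = 46.7°, dipping toward S (azimuth ≈ 184°).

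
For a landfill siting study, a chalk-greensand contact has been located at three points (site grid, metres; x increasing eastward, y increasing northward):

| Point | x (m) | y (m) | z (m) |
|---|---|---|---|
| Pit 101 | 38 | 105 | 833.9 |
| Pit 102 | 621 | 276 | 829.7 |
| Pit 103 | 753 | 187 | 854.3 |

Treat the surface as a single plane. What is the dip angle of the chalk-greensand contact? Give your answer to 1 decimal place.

Two edge vectors: Pit 101→Pit 102 = (583, 171, -4.2), Pit 101→Pit 103 = (715, 82, 20.4).
Normal n = (Pit 101→Pit 102) × (Pit 101→Pit 103) = (3832.8, -14896.2, -74459).
So ∂z/∂x = −n_x/n_z = 0.05148 and ∂z/∂y = −n_y/n_z = −0.20006.
Gradient magnitude |∇z| = √(a² + b²) = √(0.00265 + 0.04002) = 0.20658.
True dip = arctan(0.20658) = 11.7°, dipping toward NNW (azimuth ≈ 346°).

11.7°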